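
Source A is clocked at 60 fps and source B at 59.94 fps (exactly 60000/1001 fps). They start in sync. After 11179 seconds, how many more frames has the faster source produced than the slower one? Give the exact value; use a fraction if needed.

A emits 60 × 11179 = 670740 frames; B emits 60000/1001 × 11179 = 95820000/143.
Difference = 95820/143 frames (≈ 670.0699); B is behind A.

95820/143 frames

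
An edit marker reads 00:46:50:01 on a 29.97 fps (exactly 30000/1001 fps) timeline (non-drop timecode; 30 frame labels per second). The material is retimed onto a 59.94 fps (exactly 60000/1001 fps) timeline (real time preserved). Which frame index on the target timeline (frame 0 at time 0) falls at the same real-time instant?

frame 168602

Source frame index: (0×3600 + 46×60 + 50) × 30 + 1 = 84301.
Real time: 84301 / (30000/1001) = 84385301/30000 s.
Target frame: (84385301/30000) × (60000/1001) = 168602.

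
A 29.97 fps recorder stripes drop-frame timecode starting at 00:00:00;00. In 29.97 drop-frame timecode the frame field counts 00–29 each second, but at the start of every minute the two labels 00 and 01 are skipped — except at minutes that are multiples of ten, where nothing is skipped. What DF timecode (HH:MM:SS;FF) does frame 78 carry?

00:00:02;18

Each 10-minute DF block holds 10 × 60 × 30 − 9 × 2 = 17982 frames. 78 ÷ 17982 → 0 full blocks, remainder 78.
Within the partial block the first minute is 1800 frames and each further minute 1798, so 0 further minute boundaries passed. Total skipped labels = 18 × 0 + 2 × 0 = 0.
Non-drop label index = 78 + 0 = 78; at 30 labels/s that is 00:00:02:18, i.e. DF 00:00:02;18.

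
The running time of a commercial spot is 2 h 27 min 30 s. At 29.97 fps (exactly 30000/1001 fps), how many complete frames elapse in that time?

2 h 27 min 30 s = 8850 s.
Frames = 8850 × 30000/1001 = 265500000/1001 ≈ 265234.7652.
Complete frames: 265234.

265234 frames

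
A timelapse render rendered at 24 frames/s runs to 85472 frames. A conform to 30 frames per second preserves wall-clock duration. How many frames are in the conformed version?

106840 frames

Target frames = source frames × (target rate / source rate) = 85472 × (30)/(24) = 85472 × 5/4 = 106840.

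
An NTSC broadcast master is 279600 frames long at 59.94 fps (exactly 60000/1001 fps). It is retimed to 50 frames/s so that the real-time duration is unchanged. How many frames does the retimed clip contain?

233233 frames

Target frames = source frames × (target rate / source rate) = 279600 × (50)/(60000/1001) = 279600 × 1001/1200 = 233233.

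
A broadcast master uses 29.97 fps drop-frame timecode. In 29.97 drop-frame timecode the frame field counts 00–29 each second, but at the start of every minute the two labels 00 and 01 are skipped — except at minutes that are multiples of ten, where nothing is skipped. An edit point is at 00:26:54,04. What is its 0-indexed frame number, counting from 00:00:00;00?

48376

Complete 10-minute blocks: 2, each 17982 frames → 35964.
Remaining 6 whole minutes in the current block: 1800 + 5 × 1798 = 10790 frames.
Within the current minute: 54 × 30 + 4 − 2 = 1622 (labels ;00/;01 skipped at this minute). Total = 35964 + 10790 + 1622 = 48376.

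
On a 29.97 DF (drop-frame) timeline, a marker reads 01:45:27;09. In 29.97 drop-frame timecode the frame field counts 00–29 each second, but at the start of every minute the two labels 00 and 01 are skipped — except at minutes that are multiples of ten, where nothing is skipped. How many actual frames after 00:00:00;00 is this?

189629

Complete 10-minute blocks: 10, each 17982 frames → 179820.
Remaining 5 whole minutes in the current block: 1800 + 4 × 1798 = 8992 frames.
Within the current minute: 27 × 30 + 9 − 2 = 817 (labels ;00/;01 skipped at this minute). Total = 179820 + 8992 + 817 = 189629.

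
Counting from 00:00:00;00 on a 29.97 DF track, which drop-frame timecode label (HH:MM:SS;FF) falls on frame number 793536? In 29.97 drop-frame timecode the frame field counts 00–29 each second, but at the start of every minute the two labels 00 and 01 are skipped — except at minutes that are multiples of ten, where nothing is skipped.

07:21:17;20

Each 10-minute DF block holds 10 × 60 × 30 − 9 × 2 = 17982 frames. 793536 ÷ 17982 → 44 full blocks, remainder 2328.
Within the partial block the first minute is 1800 frames and each further minute 1798, so 1 further minute boundary passed. Total skipped labels = 18 × 44 + 2 × 1 = 794.
Non-drop label index = 793536 + 794 = 794330; at 30 labels/s that is 07:21:17:20, i.e. DF 07:21:17;20.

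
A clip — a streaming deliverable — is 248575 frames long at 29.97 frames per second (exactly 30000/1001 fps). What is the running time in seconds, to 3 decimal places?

8294.119 seconds

Running time = 248575 × 1001/30000 = 9952943/1200 s ≈ 8294.119 s.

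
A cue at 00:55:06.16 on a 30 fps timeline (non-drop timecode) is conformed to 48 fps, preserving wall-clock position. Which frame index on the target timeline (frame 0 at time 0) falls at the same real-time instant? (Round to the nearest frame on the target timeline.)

frame 158714

Source frame index: (0×3600 + 55×60 + 6) × 30 + 16 = 99196.
Real time: 99196 / (30) = 49598/15 s.
Target frame: (49598/15) × (48) = 793568/5 ≈ 158713.600 → 158714.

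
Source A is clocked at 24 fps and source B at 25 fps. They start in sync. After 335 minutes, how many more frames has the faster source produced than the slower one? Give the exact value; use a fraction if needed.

20100 frames

335 min = 20100 s.
A emits 24 × 20100 = 482400 frames; B emits 25 × 20100 = 502500.
Difference = 20100 frames; B is ahead of A.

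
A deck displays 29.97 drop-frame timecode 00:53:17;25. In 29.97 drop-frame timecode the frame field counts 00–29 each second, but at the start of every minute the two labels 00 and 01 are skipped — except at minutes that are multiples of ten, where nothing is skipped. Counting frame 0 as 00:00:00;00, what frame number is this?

As if non-drop at 30 labels/s: (0 × 3600 + 53 × 60 + 17) × 30 + 25 = 95935.
Minute boundaries passed: 53; those not divisible by 10: 53 − 5 = 48; dropped labels = 2 × 48 = 96.
Actual frame index = 95935 − 96 = 95839.

95839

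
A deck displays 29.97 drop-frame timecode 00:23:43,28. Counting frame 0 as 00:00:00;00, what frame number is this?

As if non-drop at 30 labels/s: (0 × 3600 + 23 × 60 + 43) × 30 + 28 = 42718.
Minute boundaries passed: 23; those not divisible by 10: 23 − 2 = 21; dropped labels = 2 × 21 = 42.
Actual frame index = 42718 − 42 = 42676.

42676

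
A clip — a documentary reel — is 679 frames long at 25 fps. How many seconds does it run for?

27.16 seconds

Running time = 679 / (25) = 27.16 s.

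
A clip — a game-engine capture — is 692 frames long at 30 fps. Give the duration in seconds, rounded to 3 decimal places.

Running time = 692 × 1/30 = 346/15 s ≈ 23.067 s.

23.067 seconds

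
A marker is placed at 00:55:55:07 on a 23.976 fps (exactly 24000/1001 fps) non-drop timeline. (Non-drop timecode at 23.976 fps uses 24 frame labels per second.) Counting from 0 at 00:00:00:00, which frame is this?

Total seconds to the label: (0 × 3600 + 55 × 60 + 55) = 3355.
Frame index = 3355 × 24 + 7 = 80527.

80527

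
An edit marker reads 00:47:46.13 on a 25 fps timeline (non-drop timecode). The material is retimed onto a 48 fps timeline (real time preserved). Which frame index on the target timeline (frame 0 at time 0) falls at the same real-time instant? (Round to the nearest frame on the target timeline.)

Source frame index: (0×3600 + 47×60 + 46) × 25 + 13 = 71663.
Real time: 71663 / (25) = 71663/25 s.
Target frame: (71663/25) × (48) = 3439824/25 ≈ 137592.960 → 137593.

frame 137593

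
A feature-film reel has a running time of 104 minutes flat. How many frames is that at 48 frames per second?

104 min = 6240 s.
Frames = 6240 × 48 = 299520.

299520 frames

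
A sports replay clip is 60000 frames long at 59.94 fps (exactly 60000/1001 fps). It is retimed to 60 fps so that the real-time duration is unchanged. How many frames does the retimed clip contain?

60060 frames

Target frames = source frames × (target rate / source rate) = 60000 × (60)/(60000/1001) = 60000 × 1001/1000 = 60060.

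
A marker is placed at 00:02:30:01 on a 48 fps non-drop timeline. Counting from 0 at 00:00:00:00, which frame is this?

7201

Total seconds to the label: (0 × 3600 + 2 × 60 + 30) = 150.
Frame index = 150 × 48 + 1 = 7201.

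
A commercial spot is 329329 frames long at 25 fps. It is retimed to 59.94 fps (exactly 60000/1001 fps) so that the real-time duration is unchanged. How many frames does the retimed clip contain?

Target frames = source frames × (target rate / source rate) = 329329 × (60000/1001)/(25) = 329329 × 2400/1001 = 789600.

789600 frames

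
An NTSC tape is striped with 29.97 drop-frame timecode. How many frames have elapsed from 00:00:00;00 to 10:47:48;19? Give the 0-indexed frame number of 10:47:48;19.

Complete 10-minute blocks: 64, each 17982 frames → 1150848.
Remaining 7 whole minutes in the current block: 1800 + 6 × 1798 = 12588 frames.
Within the current minute: 48 × 30 + 19 − 2 = 1457 (labels ;00/;01 skipped at this minute). Total = 1150848 + 12588 + 1457 = 1164893.

1164893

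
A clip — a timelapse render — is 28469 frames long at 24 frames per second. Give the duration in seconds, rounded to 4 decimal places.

Running time = 28469 × 1/24 = 28469/24 s ≈ 1186.2083 s.

1186.2083 seconds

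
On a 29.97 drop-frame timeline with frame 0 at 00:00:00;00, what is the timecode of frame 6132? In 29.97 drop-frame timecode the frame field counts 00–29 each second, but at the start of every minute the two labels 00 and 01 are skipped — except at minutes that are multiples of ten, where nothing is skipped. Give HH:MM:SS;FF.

Each 10-minute DF block holds 10 × 60 × 30 − 9 × 2 = 17982 frames. 6132 ÷ 17982 → 0 full blocks, remainder 6132.
Within the partial block the first minute is 1800 frames and each further minute 1798, so 3 further minute boundaries passed. Total skipped labels = 18 × 0 + 2 × 3 = 6.
Non-drop label index = 6132 + 6 = 6138; at 30 labels/s that is 00:03:24:18, i.e. DF 00:03:24;18.

00:03:24;18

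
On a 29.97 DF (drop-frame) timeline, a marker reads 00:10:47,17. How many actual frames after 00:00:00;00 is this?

As if non-drop at 30 labels/s: (0 × 3600 + 10 × 60 + 47) × 30 + 17 = 19427.
Minute boundaries passed: 10; those not divisible by 10: 10 − 1 = 9; dropped labels = 2 × 9 = 18.
Actual frame index = 19427 − 18 = 19409.

19409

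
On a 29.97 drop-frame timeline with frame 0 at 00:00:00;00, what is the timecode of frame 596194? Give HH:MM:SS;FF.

Ten DF minutes hold 17982 frames, so frame 596194 lies in block 33 (frames 593406–611387) with 2788 frames into that block.
The block's first minute is 1800 frames and the rest 1798 each; 2788 frames reaches minute 1, so 33 × 18 + 1 × 2 = 596 labels have been skipped so far.
Adding those back, label number 596194 + 596 = 596790 at 30 labels/s is 19893 s + 0 f = 5 h 31 min 33 s frame 0, i.e. 05:31:33;00.

05:31:33;00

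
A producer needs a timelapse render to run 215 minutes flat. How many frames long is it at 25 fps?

322500 frames

215 min = 12900 s.
Frames = 12900 × 25 = 322500.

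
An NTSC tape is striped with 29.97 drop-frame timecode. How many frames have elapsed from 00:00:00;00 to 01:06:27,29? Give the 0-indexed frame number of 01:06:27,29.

119519

Complete 10-minute blocks: 6, each 17982 frames → 107892.
Remaining 6 whole minutes in the current block: 1800 + 5 × 1798 = 10790 frames.
Within the current minute: 27 × 30 + 29 − 2 = 837 (labels ;00/;01 skipped at this minute). Total = 107892 + 10790 + 837 = 119519.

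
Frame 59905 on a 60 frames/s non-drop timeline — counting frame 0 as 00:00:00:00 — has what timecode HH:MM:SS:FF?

59905 ÷ 60 = 998 full seconds, remainder 25 frames.
998 s = 0 h 16 min 38 s.
Timecode: 00:16:38:25.

00:16:38:25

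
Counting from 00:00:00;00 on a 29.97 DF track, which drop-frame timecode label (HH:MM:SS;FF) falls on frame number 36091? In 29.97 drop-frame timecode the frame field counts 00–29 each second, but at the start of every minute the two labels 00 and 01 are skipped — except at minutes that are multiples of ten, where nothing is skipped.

00:20:04;07

Each 10-minute DF block holds 10 × 60 × 30 − 9 × 2 = 17982 frames. 36091 ÷ 17982 → 2 full blocks, remainder 127.
Within the partial block the first minute is 1800 frames and each further minute 1798, so 0 further minute boundaries passed. Total skipped labels = 18 × 2 + 2 × 0 = 36.
Non-drop label index = 36091 + 36 = 36127; at 30 labels/s that is 00:20:04:07, i.e. DF 00:20:04;07.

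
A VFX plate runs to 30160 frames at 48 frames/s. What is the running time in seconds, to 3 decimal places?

Running time = 30160 × 1/48 = 1885/3 s ≈ 628.333 s.

628.333 seconds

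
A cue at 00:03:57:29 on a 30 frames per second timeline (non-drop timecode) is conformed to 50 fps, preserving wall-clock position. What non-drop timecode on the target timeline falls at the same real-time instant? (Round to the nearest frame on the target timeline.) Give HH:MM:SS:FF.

00:03:57:48

Source frame index: (0×3600 + 3×60 + 57) × 30 + 29 = 7139.
Real time: 7139 / (30) = 7139/30 s.
Target frame: (7139/30) × (50) = 35695/3 ≈ 11898.333 → 11898.
At 50 labels/s: frame 11898 → 00:03:57:48.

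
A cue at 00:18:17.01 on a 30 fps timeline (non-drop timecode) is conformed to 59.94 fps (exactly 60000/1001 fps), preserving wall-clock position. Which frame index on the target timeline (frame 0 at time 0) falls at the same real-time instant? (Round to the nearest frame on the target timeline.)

frame 65756

Source frame index: (0×3600 + 18×60 + 17) × 30 + 1 = 32911.
Real time: 32911 / (30) = 32911/30 s.
Target frame: (32911/30) × (60000/1001) = 65822000/1001 ≈ 65756.244 → 65756.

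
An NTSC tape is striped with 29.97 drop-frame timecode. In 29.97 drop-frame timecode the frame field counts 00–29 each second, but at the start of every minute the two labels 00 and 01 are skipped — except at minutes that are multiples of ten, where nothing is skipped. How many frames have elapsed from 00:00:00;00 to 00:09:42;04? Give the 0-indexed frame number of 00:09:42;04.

17446

As if non-drop at 30 labels/s: (0 × 3600 + 9 × 60 + 42) × 30 + 4 = 17464.
Minute boundaries passed: 9; those not divisible by 10: 9 − 0 = 9; dropped labels = 2 × 9 = 18.
Actual frame index = 17464 − 18 = 17446.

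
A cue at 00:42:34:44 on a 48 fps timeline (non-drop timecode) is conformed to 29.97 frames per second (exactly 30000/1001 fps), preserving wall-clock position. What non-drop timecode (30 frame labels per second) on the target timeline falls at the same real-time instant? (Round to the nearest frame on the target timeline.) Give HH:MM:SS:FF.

00:42:32:11

Source frame index: (0×3600 + 42×60 + 34) × 48 + 44 = 122636.
Real time: 122636 / (48) = 30659/12 s.
Target frame: (30659/12) × (30000/1001) = 76647500/1001 ≈ 76570.929 → 76571.
At 30 labels/s: frame 76571 → 00:42:32:11.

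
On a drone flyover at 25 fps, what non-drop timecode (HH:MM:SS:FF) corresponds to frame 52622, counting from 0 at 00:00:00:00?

52622 ÷ 25 = 2104 full seconds, remainder 22 frames.
2104 s = 0 h 35 min 4 s.
Timecode: 00:35:04:22.

00:35:04:22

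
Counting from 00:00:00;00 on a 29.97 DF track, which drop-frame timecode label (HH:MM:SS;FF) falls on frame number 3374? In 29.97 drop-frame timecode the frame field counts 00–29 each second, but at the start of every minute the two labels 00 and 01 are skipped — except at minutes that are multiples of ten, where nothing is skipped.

Each 10-minute DF block holds 10 × 60 × 30 − 9 × 2 = 17982 frames. 3374 ÷ 17982 → 0 full blocks, remainder 3374.
Within the partial block the first minute is 1800 frames and each further minute 1798, so 1 further minute boundary passed. Total skipped labels = 18 × 0 + 2 × 1 = 2.
Non-drop label index = 3374 + 2 = 3376; at 30 labels/s that is 00:01:52:16, i.e. DF 00:01:52;16.

00:01:52;16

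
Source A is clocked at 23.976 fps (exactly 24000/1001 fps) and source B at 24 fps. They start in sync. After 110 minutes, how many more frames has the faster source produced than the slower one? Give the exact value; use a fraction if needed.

14400/91 frames

110 min = 6600 s.
A emits 24000/1001 × 6600 = 14400000/91 frames; B emits 24 × 6600 = 158400.
Difference = 14400/91 frames (≈ 158.2418); B is ahead of A.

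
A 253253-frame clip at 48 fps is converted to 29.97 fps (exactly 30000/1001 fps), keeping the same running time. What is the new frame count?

Target frames = source frames × (target rate / source rate) = 253253 × (30000/1001)/(48) = 253253 × 625/1001 = 158125.

158125 frames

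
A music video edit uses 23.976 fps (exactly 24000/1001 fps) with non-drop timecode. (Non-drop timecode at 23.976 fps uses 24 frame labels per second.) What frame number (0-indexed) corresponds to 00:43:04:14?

Total seconds to the label: (0 × 3600 + 43 × 60 + 4) = 2584.
Frame index = 2584 × 24 + 14 = 62030.

62030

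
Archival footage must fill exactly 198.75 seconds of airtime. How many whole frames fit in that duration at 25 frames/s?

Frames = 198.75 × 25 = 19875/4 ≈ 4968.7500.
Complete frames: 4968.

4968 frames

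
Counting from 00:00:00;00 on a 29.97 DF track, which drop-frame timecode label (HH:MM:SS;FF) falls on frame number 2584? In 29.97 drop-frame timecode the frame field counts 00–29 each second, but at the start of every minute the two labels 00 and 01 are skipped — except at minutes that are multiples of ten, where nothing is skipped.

Ten DF minutes hold 17982 frames, so frame 2584 lies in block 0 (frames 0–17981) with 2584 frames into that block.
The block's first minute is 1800 frames and the rest 1798 each; 2584 frames reaches minute 1, so 0 × 18 + 1 × 2 = 2 labels have been skipped so far.
Adding those back, label number 2584 + 2 = 2586 at 30 labels/s is 86 s + 6 f = 0 h 1 min 26 s frame 6, i.e. 00:01:26;06.

00:01:26;06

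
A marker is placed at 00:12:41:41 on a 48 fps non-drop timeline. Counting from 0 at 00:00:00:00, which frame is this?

Total seconds to the label: (0 × 3600 + 12 × 60 + 41) = 761.
Frame index = 761 × 48 + 41 = 36569.

frame 36569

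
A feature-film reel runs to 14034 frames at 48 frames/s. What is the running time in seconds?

292.375 seconds

Running time = 14034 / (48) = 292.375 s.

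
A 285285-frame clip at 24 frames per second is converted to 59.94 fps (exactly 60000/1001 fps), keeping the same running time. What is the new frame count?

712500 frames

Target frames = source frames × (target rate / source rate) = 285285 × (60000/1001)/(24) = 285285 × 2500/1001 = 712500.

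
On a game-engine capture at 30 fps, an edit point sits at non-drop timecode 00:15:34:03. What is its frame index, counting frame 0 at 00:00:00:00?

28023

Total seconds to the label: (0 × 3600 + 15 × 60 + 34) = 934.
Frame index = 934 × 30 + 3 = 28023.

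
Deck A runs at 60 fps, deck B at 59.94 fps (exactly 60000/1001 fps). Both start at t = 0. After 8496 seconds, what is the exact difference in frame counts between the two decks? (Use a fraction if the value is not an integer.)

509760/1001 frames

A emits 60 × 8496 = 509760 frames; B emits 60000/1001 × 8496 = 509760000/1001.
Difference = 509760/1001 frames (≈ 509.2507); B is behind A.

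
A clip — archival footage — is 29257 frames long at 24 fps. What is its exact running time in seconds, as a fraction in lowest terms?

Running time = 29257 ÷ (24) = 29257 × 1/24 = 29257/24 s.

29257/24 seconds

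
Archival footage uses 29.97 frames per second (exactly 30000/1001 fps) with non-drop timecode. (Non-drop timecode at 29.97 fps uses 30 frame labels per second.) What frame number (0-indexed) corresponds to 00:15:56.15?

Total seconds to the label: (0 × 3600 + 15 × 60 + 56) = 956.
Frame index = 956 × 30 + 15 = 28695.

frame 28695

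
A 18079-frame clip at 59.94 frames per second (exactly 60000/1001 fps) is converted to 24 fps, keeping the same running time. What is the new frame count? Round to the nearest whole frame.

7239 frames

Frames at target rate = 18079 × (24) / (60000/1001) = 18097079/2500 ≈ 7238.832.
Nearest whole frame: 7239.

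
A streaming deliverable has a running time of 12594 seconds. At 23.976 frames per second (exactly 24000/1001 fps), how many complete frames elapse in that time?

301954 frames

Frames = 12594 × 24000/1001 = 302256000/1001 ≈ 301954.0460.
Complete frames: 301954.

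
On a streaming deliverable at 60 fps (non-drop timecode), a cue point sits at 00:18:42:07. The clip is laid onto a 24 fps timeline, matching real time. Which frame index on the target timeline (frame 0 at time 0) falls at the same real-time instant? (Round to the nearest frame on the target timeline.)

Source frame index: (0×3600 + 18×60 + 42) × 60 + 7 = 67327.
Real time: 67327 / (60) = 67327/60 s.
Target frame: (67327/60) × (24) = 134654/5 ≈ 26930.800 → 26931.

frame 26931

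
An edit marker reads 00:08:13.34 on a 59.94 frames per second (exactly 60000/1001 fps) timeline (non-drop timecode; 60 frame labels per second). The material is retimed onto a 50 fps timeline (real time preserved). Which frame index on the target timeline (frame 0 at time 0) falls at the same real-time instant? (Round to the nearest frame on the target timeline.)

frame 24703

Source frame index: (0×3600 + 8×60 + 13) × 60 + 34 = 29614.
Real time: 29614 / (60000/1001) = 14821807/30000 s.
Target frame: (14821807/30000) × (50) = 14821807/600 ≈ 24703.012 → 24703.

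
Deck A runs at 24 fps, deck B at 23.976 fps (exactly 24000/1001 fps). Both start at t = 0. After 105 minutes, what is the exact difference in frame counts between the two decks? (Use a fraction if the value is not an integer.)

21600/143 frames

105 min = 6300 s.
A emits 24 × 6300 = 151200 frames; B emits 24000/1001 × 6300 = 21600000/143.
Difference = 21600/143 frames (≈ 151.0490); B is behind A.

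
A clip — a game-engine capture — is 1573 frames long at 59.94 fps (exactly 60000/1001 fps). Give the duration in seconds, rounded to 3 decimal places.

26.243 seconds

Running time = 1573 × 1001/60000 = 1574573/60000 s ≈ 26.243 s.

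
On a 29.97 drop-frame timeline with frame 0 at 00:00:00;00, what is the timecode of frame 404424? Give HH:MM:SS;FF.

Ten DF minutes hold 17982 frames, so frame 404424 lies in block 22 (frames 395604–413585) with 8820 frames into that block.
The block's first minute is 1800 frames and the rest 1798 each; 8820 frames reaches minute 4, so 22 × 18 + 4 × 2 = 404 labels have been skipped so far.
Adding those back, label number 404424 + 404 = 404828 at 30 labels/s is 13494 s + 8 f = 3 h 44 min 54 s frame 8, i.e. 03:44:54;08.

03:44:54;08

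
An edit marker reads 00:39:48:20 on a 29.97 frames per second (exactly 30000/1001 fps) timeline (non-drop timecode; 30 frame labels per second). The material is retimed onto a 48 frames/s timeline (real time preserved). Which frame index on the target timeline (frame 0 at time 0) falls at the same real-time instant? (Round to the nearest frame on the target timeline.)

frame 114771

Source frame index: (0×3600 + 39×60 + 48) × 30 + 20 = 71660.
Real time: 71660 / (30000/1001) = 3586583/1500 s.
Target frame: (3586583/1500) × (48) = 14346332/125 ≈ 114770.656 → 114771.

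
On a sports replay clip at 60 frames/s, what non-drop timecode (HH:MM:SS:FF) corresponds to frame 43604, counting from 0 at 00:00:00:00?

43604 ÷ 60 = 726 full seconds, remainder 44 frames.
726 s = 0 h 12 min 6 s.
Timecode: 00:12:06:44.

00:12:06:44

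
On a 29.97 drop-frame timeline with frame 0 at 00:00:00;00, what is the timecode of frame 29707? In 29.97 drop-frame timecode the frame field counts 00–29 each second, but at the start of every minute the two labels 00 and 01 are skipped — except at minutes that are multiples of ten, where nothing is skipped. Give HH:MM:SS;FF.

00:16:31;07

Each 10-minute DF block holds 10 × 60 × 30 − 9 × 2 = 17982 frames. 29707 ÷ 17982 → 1 full block, remainder 11725.
Within the partial block the first minute is 1800 frames and each further minute 1798, so 6 further minute boundaries passed. Total skipped labels = 18 × 1 + 2 × 6 = 30.
Non-drop label index = 29707 + 30 = 29737; at 30 labels/s that is 00:16:31:07, i.e. DF 00:16:31;07.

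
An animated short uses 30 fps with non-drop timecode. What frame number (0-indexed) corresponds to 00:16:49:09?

30279

Total seconds to the label: (0 × 3600 + 16 × 60 + 49) = 1009.
Frame index = 1009 × 30 + 9 = 30279.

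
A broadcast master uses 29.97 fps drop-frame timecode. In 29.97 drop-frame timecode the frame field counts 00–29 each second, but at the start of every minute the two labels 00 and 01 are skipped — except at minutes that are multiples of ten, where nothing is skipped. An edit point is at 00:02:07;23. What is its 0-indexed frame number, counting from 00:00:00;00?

3829

As if non-drop at 30 labels/s: (0 × 3600 + 2 × 60 + 7) × 30 + 23 = 3833.
Minute boundaries passed: 2; those not divisible by 10: 2 − 0 = 2; dropped labels = 2 × 2 = 4.
Actual frame index = 3833 − 4 = 3829.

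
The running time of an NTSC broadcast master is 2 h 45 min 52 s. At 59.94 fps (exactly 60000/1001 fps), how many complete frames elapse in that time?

596523 frames

2 h 45 min 52 s = 9952 s.
Frames = 9952 × 60000/1001 = 597120000/1001 ≈ 596523.4765.
Complete frames: 596523.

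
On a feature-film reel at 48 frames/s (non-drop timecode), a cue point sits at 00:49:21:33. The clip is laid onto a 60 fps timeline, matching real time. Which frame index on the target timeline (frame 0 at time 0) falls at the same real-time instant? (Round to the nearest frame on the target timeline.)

Source frame index: (0×3600 + 49×60 + 21) × 48 + 33 = 142161.
Real time: 142161 / (48) = 47387/16 s.
Target frame: (47387/16) × (60) = 710805/4 ≈ 177701.250 → 177701.

frame 177701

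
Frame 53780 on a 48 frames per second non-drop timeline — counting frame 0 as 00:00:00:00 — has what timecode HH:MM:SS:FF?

53780 ÷ 48 = 1120 full seconds, remainder 20 frames.
1120 s = 0 h 18 min 40 s.
Timecode: 00:18:40:20.

00:18:40:20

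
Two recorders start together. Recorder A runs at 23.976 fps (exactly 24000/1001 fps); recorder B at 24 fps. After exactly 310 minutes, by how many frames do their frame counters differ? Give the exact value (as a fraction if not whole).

310 min = 18600 s.
A emits 24000/1001 × 18600 = 446400000/1001 frames; B emits 24 × 18600 = 446400.
Difference = 446400/1001 frames (≈ 445.9540); B is ahead of A.

446400/1001 frames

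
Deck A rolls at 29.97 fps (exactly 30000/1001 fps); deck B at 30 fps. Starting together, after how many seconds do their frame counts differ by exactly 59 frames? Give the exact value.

59059/30 seconds

The gap grows by |30 − 30000/1001| = 30/1001 frames per second.
Time for a 59-frame gap: 59 ÷ (30/1001) = 59059/30 s.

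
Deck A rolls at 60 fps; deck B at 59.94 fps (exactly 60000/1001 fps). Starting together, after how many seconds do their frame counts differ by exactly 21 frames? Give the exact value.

350.35 seconds

The gap grows by |60000/1001 − 60| = 60/1001 frames per second.
Time for a 21-frame gap: 21 ÷ (60/1001) = 350.35 s.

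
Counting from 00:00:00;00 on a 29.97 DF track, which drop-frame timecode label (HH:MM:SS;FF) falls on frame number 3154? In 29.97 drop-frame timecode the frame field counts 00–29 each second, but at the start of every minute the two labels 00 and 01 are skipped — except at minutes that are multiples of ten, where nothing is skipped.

Ten DF minutes hold 17982 frames, so frame 3154 lies in block 0 (frames 0–17981) with 3154 frames into that block.
The block's first minute is 1800 frames and the rest 1798 each; 3154 frames reaches minute 1, so 0 × 18 + 1 × 2 = 2 labels have been skipped so far.
Adding those back, label number 3154 + 2 = 3156 at 30 labels/s is 105 s + 6 f = 0 h 1 min 45 s frame 6, i.e. 00:01:45;06.

00:01:45;06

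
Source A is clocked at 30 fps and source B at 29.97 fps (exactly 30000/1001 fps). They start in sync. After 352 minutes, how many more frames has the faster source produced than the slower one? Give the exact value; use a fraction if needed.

352 min = 21120 s.
A emits 30 × 21120 = 633600 frames; B emits 30000/1001 × 21120 = 57600000/91.
Difference = 57600/91 frames (≈ 632.9670); B is behind A.

57600/91 frames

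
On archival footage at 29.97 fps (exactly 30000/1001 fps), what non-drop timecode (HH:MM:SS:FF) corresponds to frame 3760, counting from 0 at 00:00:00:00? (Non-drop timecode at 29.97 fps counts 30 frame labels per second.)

00:02:05:10

3760 ÷ 30 = 125 full seconds, remainder 10 frames.
125 s = 0 h 2 min 5 s.
Timecode: 00:02:05:10.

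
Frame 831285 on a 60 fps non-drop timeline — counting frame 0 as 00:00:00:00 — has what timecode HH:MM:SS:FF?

831285 ÷ 60 = 13854 full seconds, remainder 45 frames.
13854 s = 3 h 50 min 54 s.
Timecode: 03:50:54:45.

03:50:54:45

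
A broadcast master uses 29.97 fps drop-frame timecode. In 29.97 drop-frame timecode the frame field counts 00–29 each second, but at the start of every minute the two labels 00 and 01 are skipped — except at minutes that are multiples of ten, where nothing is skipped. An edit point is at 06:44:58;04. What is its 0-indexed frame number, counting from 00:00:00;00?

Complete 10-minute blocks: 40, each 17982 frames → 719280.
Remaining 4 whole minutes in the current block: 1800 + 3 × 1798 = 7194 frames.
Within the current minute: 58 × 30 + 4 − 2 = 1742 (labels ;00/;01 skipped at this minute). Total = 719280 + 7194 + 1742 = 728216.

728216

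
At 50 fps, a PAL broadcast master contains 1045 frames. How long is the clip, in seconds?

20.9 seconds

Running time = 1045 / (50) = 20.9 s.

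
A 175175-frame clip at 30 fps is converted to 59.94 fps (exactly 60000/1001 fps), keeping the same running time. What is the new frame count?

Target frames = source frames × (target rate / source rate) = 175175 × (60000/1001)/(30) = 175175 × 2000/1001 = 350000.

350000 frames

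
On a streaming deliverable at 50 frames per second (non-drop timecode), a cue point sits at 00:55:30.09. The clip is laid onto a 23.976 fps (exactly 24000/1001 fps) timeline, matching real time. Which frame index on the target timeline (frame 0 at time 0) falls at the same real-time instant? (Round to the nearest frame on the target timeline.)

frame 79844

Source frame index: (0×3600 + 55×60 + 30) × 50 + 9 = 166509.
Real time: 166509 / (50) = 166509/50 s.
Target frame: (166509/50) × (24000/1001) = 11417760/143 ≈ 79844.476 → 79844.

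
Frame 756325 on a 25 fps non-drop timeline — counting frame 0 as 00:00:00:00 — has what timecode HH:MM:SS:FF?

756325 ÷ 25 = 30253 full seconds, remainder 0 frames.
30253 s = 8 h 24 min 13 s.
Timecode: 08:24:13:00.

08:24:13:00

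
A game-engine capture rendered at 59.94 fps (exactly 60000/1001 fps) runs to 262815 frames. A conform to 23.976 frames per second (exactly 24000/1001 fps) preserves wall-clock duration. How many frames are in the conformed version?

Target frames = source frames × (target rate / source rate) = 262815 × (24000/1001)/(60000/1001) = 262815 × 2/5 = 105126.

105126 frames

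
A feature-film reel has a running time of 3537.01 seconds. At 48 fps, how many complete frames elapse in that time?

169776 frames

Frames = 3537.01 × 48 = 4244412/25 ≈ 169776.4800.
Complete frames: 169776.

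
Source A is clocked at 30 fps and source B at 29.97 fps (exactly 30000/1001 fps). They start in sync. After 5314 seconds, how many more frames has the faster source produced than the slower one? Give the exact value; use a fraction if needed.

A emits 30 × 5314 = 159420 frames; B emits 30000/1001 × 5314 = 159420000/1001.
Difference = 159420/1001 frames (≈ 159.2607); B is behind A.

159420/1001 frames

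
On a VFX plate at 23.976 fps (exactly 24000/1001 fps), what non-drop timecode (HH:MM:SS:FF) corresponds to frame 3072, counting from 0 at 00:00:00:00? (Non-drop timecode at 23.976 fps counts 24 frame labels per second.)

00:02:08:00

3072 ÷ 24 = 128 full seconds, remainder 0 frames.
128 s = 0 h 2 min 8 s.
Timecode: 00:02:08:00.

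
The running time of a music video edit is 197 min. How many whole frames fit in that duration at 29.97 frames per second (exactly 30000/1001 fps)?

197 min = 11820 s.
Frames = 11820 × 30000/1001 = 354600000/1001 ≈ 354245.7542.
Complete frames: 354245.

354245 frames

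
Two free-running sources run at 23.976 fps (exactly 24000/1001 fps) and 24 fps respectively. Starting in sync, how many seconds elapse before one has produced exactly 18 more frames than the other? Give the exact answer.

750.75 seconds

The gap grows by |24 − 24000/1001| = 24/1001 frames per second.
Time for a 18-frame gap: 18 ÷ (24/1001) = 750.75 s.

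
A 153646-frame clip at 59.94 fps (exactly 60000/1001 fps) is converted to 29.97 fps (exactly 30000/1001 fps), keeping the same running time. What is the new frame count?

76823 frames

Frames at target rate = 153646 × (30000/1001) / (60000/1001) = 76823.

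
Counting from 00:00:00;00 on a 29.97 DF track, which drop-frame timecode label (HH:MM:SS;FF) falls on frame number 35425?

Each 10-minute DF block holds 10 × 60 × 30 − 9 × 2 = 17982 frames. 35425 ÷ 17982 → 1 full block, remainder 17443.
Within the partial block the first minute is 1800 frames and each further minute 1798, so 9 further minute boundaries passed. Total skipped labels = 18 × 1 + 2 × 9 = 36.
Non-drop label index = 35425 + 36 = 35461; at 30 labels/s that is 00:19:42:01, i.e. DF 00:19:42;01.

00:19:42;01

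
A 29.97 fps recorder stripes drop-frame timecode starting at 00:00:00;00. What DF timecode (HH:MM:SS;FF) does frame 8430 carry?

00:04:41;08

Each 10-minute DF block holds 10 × 60 × 30 − 9 × 2 = 17982 frames. 8430 ÷ 17982 → 0 full blocks, remainder 8430.
Within the partial block the first minute is 1800 frames and each further minute 1798, so 4 further minute boundaries passed. Total skipped labels = 18 × 0 + 2 × 4 = 8.
Non-drop label index = 8430 + 8 = 8438; at 30 labels/s that is 00:04:41:08, i.e. DF 00:04:41;08.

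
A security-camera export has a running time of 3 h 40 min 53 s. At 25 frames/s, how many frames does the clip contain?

3 h 40 min 53 s = 13253 s.
Frames = 13253 × 25 = 331325.

331325 frames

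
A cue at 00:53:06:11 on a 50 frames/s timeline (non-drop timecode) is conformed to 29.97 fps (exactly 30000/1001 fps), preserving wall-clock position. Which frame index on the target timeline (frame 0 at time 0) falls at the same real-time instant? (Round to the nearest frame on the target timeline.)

Source frame index: (0×3600 + 53×60 + 6) × 50 + 11 = 159311.
Real time: 159311 / (50) = 159311/50 s.
Target frame: (159311/50) × (30000/1001) = 95586600/1001 ≈ 95491.109 → 95491.

frame 95491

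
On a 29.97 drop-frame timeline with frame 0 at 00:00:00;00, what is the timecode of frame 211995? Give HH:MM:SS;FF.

01:57:53;17

Each 10-minute DF block holds 10 × 60 × 30 − 9 × 2 = 17982 frames. 211995 ÷ 17982 → 11 full blocks, remainder 14193.
Within the partial block the first minute is 1800 frames and each further minute 1798, so 7 further minute boundaries passed. Total skipped labels = 18 × 11 + 2 × 7 = 212.
Non-drop label index = 211995 + 212 = 212207; at 30 labels/s that is 01:57:53:17, i.e. DF 01:57:53;17.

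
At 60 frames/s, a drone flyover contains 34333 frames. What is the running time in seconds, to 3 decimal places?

Running time = 34333 × 1/60 = 34333/60 s ≈ 572.217 s.

572.217 seconds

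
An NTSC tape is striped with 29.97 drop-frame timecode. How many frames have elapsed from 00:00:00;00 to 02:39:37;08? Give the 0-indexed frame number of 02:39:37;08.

Complete 10-minute blocks: 15, each 17982 frames → 269730.
Remaining 9 whole minutes in the current block: 1800 + 8 × 1798 = 16184 frames.
Within the current minute: 37 × 30 + 8 − 2 = 1116 (labels ;00/;01 skipped at this minute). Total = 269730 + 16184 + 1116 = 287030.

287030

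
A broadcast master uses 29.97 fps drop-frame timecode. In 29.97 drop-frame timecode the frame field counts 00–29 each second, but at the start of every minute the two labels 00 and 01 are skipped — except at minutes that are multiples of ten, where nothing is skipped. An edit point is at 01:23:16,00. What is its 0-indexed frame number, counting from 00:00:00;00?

149730

As if non-drop at 30 labels/s: (1 × 3600 + 23 × 60 + 16) × 30 + 0 = 149880.
Minute boundaries passed: 83; those not divisible by 10: 83 − 8 = 75; dropped labels = 2 × 75 = 150.
Actual frame index = 149880 − 150 = 149730.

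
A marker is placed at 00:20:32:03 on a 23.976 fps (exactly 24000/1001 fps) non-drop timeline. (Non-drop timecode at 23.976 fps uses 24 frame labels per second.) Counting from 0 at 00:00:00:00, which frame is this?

Total seconds to the label: (0 × 3600 + 20 × 60 + 32) = 1232.
Frame index = 1232 × 24 + 3 = 29571.

29571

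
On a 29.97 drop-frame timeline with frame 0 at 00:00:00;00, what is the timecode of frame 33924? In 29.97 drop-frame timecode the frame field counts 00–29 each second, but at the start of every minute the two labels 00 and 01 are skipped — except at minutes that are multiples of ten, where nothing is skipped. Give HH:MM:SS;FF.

00:18:51;28

Ten DF minutes hold 17982 frames, so frame 33924 lies in block 1 (frames 17982–35963) with 15942 frames into that block.
The block's first minute is 1800 frames and the rest 1798 each; 15942 frames reaches minute 8, so 1 × 18 + 8 × 2 = 34 labels have been skipped so far.
Adding those back, label number 33924 + 34 = 33958 at 30 labels/s is 1131 s + 28 f = 0 h 18 min 51 s frame 28, i.e. 00:18:51;28.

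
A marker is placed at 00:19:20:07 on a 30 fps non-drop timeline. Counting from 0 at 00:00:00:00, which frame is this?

34807

Total seconds to the label: (0 × 3600 + 19 × 60 + 20) = 1160.
Frame index = 1160 × 30 + 7 = 34807.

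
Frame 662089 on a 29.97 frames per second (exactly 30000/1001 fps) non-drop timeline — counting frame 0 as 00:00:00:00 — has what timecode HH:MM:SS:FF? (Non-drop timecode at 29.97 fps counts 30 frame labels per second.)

06:07:49:19

662089 ÷ 30 = 22069 full seconds, remainder 19 frames.
22069 s = 6 h 7 min 49 s.
Timecode: 06:07:49:19.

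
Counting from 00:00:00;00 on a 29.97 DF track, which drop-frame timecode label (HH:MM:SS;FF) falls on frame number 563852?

05:13:33;26

Each 10-minute DF block holds 10 × 60 × 30 − 9 × 2 = 17982 frames. 563852 ÷ 17982 → 31 full blocks, remainder 6410.
Within the partial block the first minute is 1800 frames and each further minute 1798, so 3 further minute boundaries passed. Total skipped labels = 18 × 31 + 2 × 3 = 564.
Non-drop label index = 563852 + 564 = 564416; at 30 labels/s that is 05:13:33:26, i.e. DF 05:13:33;26.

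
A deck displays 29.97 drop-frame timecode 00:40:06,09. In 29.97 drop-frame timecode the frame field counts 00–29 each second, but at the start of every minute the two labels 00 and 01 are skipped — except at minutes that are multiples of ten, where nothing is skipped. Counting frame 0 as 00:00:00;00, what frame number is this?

72117

Complete 10-minute blocks: 4, each 17982 frames → 71928.
Remaining 0 whole minutes in the current block: 0 frames.
Within the current minute: 6 × 30 + 9 = 189. Total = 71928 + 0 + 189 = 72117.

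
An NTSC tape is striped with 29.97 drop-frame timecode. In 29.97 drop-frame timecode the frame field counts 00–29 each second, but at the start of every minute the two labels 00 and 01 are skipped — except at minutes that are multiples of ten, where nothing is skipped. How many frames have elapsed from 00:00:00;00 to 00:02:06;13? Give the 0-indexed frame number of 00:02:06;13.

Complete 10-minute blocks: 0, each 17982 frames → 0.
Remaining 2 whole minutes in the current block: 1800 + 1 × 1798 = 3598 frames.
Within the current minute: 6 × 30 + 13 − 2 = 191 (labels ;00/;01 skipped at this minute). Total = 0 + 3598 + 191 = 3789.

3789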